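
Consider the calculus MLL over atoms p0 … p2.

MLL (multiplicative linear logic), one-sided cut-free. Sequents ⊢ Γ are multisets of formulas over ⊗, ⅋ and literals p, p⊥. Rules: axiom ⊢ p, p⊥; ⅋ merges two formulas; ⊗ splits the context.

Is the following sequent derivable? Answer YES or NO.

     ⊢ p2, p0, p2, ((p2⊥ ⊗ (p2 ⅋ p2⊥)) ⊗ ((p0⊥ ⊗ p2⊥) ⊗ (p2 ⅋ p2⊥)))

Derivation (root first):
[⊗]  ⊢ p2, p0, p2, ((p2⊥ ⊗ (p2 ⅋ p2⊥)) ⊗ ((p0⊥ ⊗ p2⊥) ⊗ (p2 ⅋ p2⊥)))
  [⊗]  ⊢ p2, (p2⊥ ⊗ (p2 ⅋ p2⊥))
    [Ax]  ⊢ p2, p2⊥
    [⅋]  ⊢ (p2 ⅋ p2⊥)
      [Ax]  ⊢ p2, p2⊥
  [⊗]  ⊢ p0, p2, ((p0⊥ ⊗ p2⊥) ⊗ (p2 ⅋ p2⊥))
    [⊗]  ⊢ p0, p2, (p0⊥ ⊗ p2⊥)
      [Ax]  ⊢ p0, p0⊥
      [Ax]  ⊢ p2, p2⊥
    [⅋]  ⊢ (p2 ⅋ p2⊥)
      [Ax]  ⊢ p2, p2⊥

Result: YES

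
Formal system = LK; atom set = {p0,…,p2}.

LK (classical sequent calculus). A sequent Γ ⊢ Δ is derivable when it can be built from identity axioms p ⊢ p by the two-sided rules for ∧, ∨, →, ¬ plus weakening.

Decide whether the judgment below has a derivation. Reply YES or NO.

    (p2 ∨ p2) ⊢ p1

Enumerate valuations to refute Γ ⊢ Δ:
  v=000: Γ:[(p2 ∨ p2)=F] Δ:[p1=F] refutes=False
  v=001: Γ:[(p2 ∨ p2)=T] Δ:[p1=F] refutes=True  ← countermodel

Result: NO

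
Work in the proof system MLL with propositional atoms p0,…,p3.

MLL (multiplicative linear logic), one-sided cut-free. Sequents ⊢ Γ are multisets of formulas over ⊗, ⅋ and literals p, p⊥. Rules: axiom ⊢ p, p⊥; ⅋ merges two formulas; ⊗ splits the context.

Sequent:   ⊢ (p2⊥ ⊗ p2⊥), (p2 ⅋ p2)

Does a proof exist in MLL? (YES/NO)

Proof tree:
[⅋]  ⊢ (p2⊥ ⊗ p2⊥), (p2 ⅋ p2)
  [⊗]  ⊢ p2, p2, (p2⊥ ⊗ p2⊥)
    [Ax]  ⊢ p2, p2⊥
    [Ax]  ⊢ p2, p2⊥

Result: YES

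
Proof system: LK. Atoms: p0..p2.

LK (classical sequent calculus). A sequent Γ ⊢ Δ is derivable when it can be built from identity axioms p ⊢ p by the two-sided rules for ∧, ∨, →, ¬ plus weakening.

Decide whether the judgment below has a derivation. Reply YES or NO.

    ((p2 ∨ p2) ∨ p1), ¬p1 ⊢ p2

Derivation (root first):
[¬L] ((p2 ∨ p2) ∨ p1), ¬p1 ⊢ p2
  [∨L] ((p2 ∨ p2) ∨ p1) ⊢ p1, p2
    [∨L] (p2 ∨ p2) ⊢ p2
      [Ax] p2 ⊢ p2
      [Ax] p2 ⊢ p2
    [Ax] p1 ⊢ p1

Result: YES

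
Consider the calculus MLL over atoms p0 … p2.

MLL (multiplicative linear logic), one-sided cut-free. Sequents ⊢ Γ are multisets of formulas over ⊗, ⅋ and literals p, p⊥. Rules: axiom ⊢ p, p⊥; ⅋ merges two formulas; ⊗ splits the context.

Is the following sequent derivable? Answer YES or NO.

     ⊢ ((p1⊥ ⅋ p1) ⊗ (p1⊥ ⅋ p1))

Proof tree:
[⊗]  ⊢ ((p1⊥ ⅋ p1) ⊗ (p1⊥ ⅋ p1))
  [⅋]  ⊢ (p1⊥ ⅋ p1)
    [Ax]  ⊢ p1, p1⊥
  [⅋]  ⊢ (p1⊥ ⅋ p1)
    [Ax]  ⊢ p1, p1⊥

Result: YES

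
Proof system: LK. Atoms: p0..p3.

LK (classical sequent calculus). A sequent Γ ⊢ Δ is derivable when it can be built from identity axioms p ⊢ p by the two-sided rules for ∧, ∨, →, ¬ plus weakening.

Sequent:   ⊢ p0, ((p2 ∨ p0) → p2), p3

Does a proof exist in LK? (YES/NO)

Derivation (root first):
[WR]  ⊢ p0, ((p2 ∨ p0) → p2), p3
  [→R]  ⊢ p0, ((p2 ∨ p0) → p2)
    [∨L] (p2 ∨ p0) ⊢ p2, p0
      [Ax] p2 ⊢ p2
      [Ax] p0 ⊢ p0

Result: YES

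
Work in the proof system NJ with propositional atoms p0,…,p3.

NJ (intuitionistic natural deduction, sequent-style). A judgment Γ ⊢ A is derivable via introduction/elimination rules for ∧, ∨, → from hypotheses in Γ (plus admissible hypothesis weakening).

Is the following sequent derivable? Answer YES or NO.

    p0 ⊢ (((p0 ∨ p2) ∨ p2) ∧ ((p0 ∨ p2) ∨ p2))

Proof tree:
[∧I] p0 ⊢ (((p0 ∨ p2) ∨ p2) ∧ ((p0 ∨ p2) ∨ p2))
  [∨I₁] p0 ⊢ ((p0 ∨ p2) ∨ p2)
    [∨I₁] p0 ⊢ (p0 ∨ p2)
      [Ax] p0 ⊢ p0
  [∨I₁] p0 ⊢ ((p0 ∨ p2) ∨ p2)
    [∨I₁] p0 ⊢ (p0 ∨ p2)
      [Ax] p0 ⊢ p0

Result: YES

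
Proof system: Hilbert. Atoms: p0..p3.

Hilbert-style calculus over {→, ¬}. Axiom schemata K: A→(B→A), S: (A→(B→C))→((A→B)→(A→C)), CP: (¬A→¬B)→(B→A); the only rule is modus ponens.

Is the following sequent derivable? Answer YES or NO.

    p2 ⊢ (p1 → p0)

Search for a countermodel by truth-table:
  v=0000: Γ:[p2=F] Δ:[(p1 → p0)=T] refutes=False
  v=0001: Γ:[p2=F] Δ:[(p1 → p0)=T] refutes=False
  v=0010: Γ:[p2=T] Δ:[(p1 → p0)=T] refutes=False
  v=0011: Γ:[p2=T] Δ:[(p1 → p0)=T] refutes=False
  v=0100: Γ:[p2=F] Δ:[(p1 → p0)=F] refutes=False
  v=0101: Γ:[p2=F] Δ:[(p1 → p0)=F] refutes=False
  v=0110: Γ:[p2=T] Δ:[(p1 → p0)=F] refutes=True  ← countermodel

Result: NO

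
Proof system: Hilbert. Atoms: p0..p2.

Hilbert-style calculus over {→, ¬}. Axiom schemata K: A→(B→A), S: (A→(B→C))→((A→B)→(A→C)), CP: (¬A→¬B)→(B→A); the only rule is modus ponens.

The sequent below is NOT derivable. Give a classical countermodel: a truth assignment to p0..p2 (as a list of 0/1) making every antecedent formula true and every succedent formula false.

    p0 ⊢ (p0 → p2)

Search for a countermodel by truth-table:
  v=000: Γ:[p0=F] Δ:[(p0 → p2)=T] refutes=False
  v=001: Γ:[p0=F] Δ:[(p0 → p2)=T] refutes=False
  v=010: Γ:[p0=F] Δ:[(p0 → p2)=T] refutes=False
  v=011: Γ:[p0=F] Δ:[(p0 → p2)=T] refutes=False
  v=100: Γ:[p0=T] Δ:[(p0 → p2)=F] refutes=True  ← countermodel

Result: [1, 0, 0]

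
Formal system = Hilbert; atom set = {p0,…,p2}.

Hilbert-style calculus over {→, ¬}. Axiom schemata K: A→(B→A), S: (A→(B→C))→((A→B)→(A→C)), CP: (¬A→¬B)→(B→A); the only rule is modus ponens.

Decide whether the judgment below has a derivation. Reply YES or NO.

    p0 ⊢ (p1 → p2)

Enumerate valuations to refute Γ ⊢ Δ:
  v=000: Γ:[p0=F] Δ:[(p1 → p2)=T] refutes=False
  v=001: Γ:[p0=F] Δ:[(p1 → p2)=T] refutes=False
  v=010: Γ:[p0=F] Δ:[(p1 → p2)=F] refutes=False
  v=011: Γ:[p0=F] Δ:[(p1 → p2)=T] refutes=False
  v=100: Γ:[p0=T] Δ:[(p1 → p2)=T] refutes=False
  v=101: Γ:[p0=T] Δ:[(p1 → p2)=T] refutes=False
  v=110: Γ:[p0=T] Δ:[(p1 → p2)=F] refutes=True  ← countermodel

Result: NO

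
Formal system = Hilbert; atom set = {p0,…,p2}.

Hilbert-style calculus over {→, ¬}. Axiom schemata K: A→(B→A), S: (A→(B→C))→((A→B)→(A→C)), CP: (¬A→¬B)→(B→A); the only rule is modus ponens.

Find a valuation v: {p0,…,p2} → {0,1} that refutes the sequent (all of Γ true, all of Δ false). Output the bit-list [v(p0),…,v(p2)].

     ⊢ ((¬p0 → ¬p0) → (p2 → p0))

Search for a countermodel by truth-table:
  v=000: Γ:[] Δ:[((¬p0 → ¬p0) → (p2 → p0))=T] refutes=False
  v=001: Γ:[] Δ:[((¬p0 → ¬p0) → (p2 → p0))=F] refutes=True  ← countermodel

Result: [0, 0, 1]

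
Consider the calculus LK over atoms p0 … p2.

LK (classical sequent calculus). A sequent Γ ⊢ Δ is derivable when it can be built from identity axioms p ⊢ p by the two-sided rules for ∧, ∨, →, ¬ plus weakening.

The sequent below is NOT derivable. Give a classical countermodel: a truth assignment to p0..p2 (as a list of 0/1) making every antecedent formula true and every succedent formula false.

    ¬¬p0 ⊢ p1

Search for a countermodel by truth-table:
  v=000: Γ:[¬¬p0=F] Δ:[p1=F] refutes=False
  v=001: Γ:[¬¬p0=F] Δ:[p1=F] refutes=False
  v=010: Γ:[¬¬p0=F] Δ:[p1=T] refutes=False
  v=011: Γ:[¬¬p0=F] Δ:[p1=T] refutes=False
  v=100: Γ:[¬¬p0=T] Δ:[p1=F] refutes=True  ← countermodel

Result: [1, 0, 0]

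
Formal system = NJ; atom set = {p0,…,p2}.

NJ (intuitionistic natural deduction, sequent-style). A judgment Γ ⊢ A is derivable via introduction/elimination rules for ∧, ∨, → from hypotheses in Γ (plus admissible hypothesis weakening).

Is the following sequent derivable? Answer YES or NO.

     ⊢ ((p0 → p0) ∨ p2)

Derivation (root first):
[∨I₁]  ⊢ ((p0 → p0) ∨ p2)
  [→I]  ⊢ (p0 → p0)
    [Ax] p0 ⊢ p0

Result: YES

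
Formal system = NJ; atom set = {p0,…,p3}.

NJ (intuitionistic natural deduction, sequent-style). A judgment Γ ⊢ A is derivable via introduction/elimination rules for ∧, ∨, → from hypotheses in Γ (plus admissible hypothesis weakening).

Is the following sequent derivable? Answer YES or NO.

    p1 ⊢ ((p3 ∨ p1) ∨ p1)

Proof tree:
[∨I₁] p1 ⊢ ((p3 ∨ p1) ∨ p1)
  [∨I₂] p1 ⊢ (p3 ∨ p1)
    [Ax] p1 ⊢ p1

Result: YES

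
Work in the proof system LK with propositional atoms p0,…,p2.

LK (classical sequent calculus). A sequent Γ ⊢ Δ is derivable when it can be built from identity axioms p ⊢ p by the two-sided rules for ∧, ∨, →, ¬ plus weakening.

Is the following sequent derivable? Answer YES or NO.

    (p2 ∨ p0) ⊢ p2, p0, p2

Derivation (root first):
[WR] (p2 ∨ p0) ⊢ p2, p0, p2
  [∨L] (p2 ∨ p0) ⊢ p2, p0
    [Ax] p2 ⊢ p2
    [Ax] p0 ⊢ p0

Result: YES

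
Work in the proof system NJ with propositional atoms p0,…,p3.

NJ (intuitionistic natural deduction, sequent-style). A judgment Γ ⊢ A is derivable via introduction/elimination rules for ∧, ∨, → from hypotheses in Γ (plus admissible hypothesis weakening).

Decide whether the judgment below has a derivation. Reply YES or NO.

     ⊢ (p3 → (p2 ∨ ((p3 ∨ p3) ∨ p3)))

Proof tree:
[→I]  ⊢ (p3 → (p2 ∨ ((p3 ∨ p3) ∨ p3)))
  [∨I₂] p3 ⊢ (p2 ∨ ((p3 ∨ p3) ∨ p3))
    [∨I₁] p3 ⊢ ((p3 ∨ p3) ∨ p3)
      [∨I₂] p3 ⊢ (p3 ∨ p3)
        [Ax] p3 ⊢ p3

Result: YES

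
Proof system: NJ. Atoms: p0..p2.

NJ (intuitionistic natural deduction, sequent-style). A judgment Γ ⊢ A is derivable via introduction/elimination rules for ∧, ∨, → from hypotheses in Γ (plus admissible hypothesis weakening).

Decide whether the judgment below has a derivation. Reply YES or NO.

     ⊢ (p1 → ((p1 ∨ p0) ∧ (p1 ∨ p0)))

Proof tree:
[→I]  ⊢ (p1 → ((p1 ∨ p0) ∧ (p1 ∨ p0)))
  [∧I] p1 ⊢ ((p1 ∨ p0) ∧ (p1 ∨ p0))
    [∨I₁] p1 ⊢ (p1 ∨ p0)
      [Ax] p1 ⊢ p1
    [∨I₁] p1 ⊢ (p1 ∨ p0)
      [Ax] p1 ⊢ p1

Result: YES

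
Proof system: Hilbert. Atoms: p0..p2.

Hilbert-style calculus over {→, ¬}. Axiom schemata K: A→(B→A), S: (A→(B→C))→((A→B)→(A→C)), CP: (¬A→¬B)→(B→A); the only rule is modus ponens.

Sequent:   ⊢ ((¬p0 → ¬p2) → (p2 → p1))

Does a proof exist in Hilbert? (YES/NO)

Search for a countermodel by truth-table:
  v=000: Γ:[] Δ:[((¬p0 → ¬p2) → (p2 → p1))=T] refutes=False
  v=001: Γ:[] Δ:[((¬p0 → ¬p2) → (p2 → p1))=T] refutes=False
  v=010: Γ:[] Δ:[((¬p0 → ¬p2) → (p2 → p1))=T] refutes=False
  v=011: Γ:[] Δ:[((¬p0 → ¬p2) → (p2 → p1))=T] refutes=False
  v=100: Γ:[] Δ:[((¬p0 → ¬p2) → (p2 → p1))=T] refutes=False
  v=101: Γ:[] Δ:[((¬p0 → ¬p2) → (p2 → p1))=F] refutes=True  ← countermodel

Result: NO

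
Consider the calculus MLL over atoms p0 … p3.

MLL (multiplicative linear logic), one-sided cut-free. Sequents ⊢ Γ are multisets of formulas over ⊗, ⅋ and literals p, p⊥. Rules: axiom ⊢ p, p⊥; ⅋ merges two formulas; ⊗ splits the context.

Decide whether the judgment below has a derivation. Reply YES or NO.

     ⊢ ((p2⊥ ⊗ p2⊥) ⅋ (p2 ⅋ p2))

Derivation trace:
[⅋]  ⊢ ((p2⊥ ⊗ p2⊥) ⅋ (p2 ⅋ p2))
  [⅋]  ⊢ (p2⊥ ⊗ p2⊥), (p2 ⅋ p2)
    [⊗]  ⊢ p2, p2, (p2⊥ ⊗ p2⊥)
      [Ax]  ⊢ p2, p2⊥
      [Ax]  ⊢ p2, p2⊥

Result: YES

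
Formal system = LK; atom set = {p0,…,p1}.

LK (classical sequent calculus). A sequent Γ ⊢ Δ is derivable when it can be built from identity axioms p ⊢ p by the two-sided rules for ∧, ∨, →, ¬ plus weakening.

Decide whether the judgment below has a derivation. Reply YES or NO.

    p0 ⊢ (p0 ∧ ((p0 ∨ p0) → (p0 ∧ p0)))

Proof tree:
[∧R] p0 ⊢ (p0 ∧ ((p0 ∨ p0) → (p0 ∧ p0)))
  [Ax] p0 ⊢ p0
  [→R] p0 ⊢ ((p0 ∨ p0) → (p0 ∧ p0))
    [∧R] (p0 ∨ p0), p0 ⊢ (p0 ∧ p0)
      [Ax] p0 ⊢ p0
      [∨L] (p0 ∨ p0) ⊢ p0
        [Ax] p0 ⊢ p0
        [Ax] p0 ⊢ p0

Result: YES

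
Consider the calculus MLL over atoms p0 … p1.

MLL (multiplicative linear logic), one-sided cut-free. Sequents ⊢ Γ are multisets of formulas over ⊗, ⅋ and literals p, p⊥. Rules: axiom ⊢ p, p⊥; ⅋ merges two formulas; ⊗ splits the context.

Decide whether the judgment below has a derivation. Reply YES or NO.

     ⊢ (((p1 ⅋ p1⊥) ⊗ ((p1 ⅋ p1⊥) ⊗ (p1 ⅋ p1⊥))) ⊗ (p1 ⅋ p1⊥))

Derivation (root first):
[⊗]  ⊢ (((p1 ⅋ p1⊥) ⊗ ((p1 ⅋ p1⊥) ⊗ (p1 ⅋ p1⊥))) ⊗ (p1 ⅋ p1⊥))
  [⊗]  ⊢ ((p1 ⅋ p1⊥) ⊗ ((p1 ⅋ p1⊥) ⊗ (p1 ⅋ p1⊥)))
    [⅋]  ⊢ (p1 ⅋ p1⊥)
      [Ax]  ⊢ p1, p1⊥
    [⊗]  ⊢ ((p1 ⅋ p1⊥) ⊗ (p1 ⅋ p1⊥))
      [⅋]  ⊢ (p1 ⅋ p1⊥)
        [Ax]  ⊢ p1, p1⊥
      [⅋]  ⊢ (p1 ⅋ p1⊥)
        [Ax]  ⊢ p1, p1⊥
  [⅋]  ⊢ (p1 ⅋ p1⊥)
    [Ax]  ⊢ p1, p1⊥

Result: YES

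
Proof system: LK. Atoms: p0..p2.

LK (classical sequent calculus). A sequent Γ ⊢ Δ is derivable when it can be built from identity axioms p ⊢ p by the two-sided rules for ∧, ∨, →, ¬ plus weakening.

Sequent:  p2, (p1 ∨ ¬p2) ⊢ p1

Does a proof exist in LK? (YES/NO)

Derivation trace:
[∨L] p2, (p1 ∨ ¬p2) ⊢ p1
  [Ax] p1 ⊢ p1
  [¬L] p2, ¬p2 ⊢ 
    [Ax] p2 ⊢ p2

Result: YES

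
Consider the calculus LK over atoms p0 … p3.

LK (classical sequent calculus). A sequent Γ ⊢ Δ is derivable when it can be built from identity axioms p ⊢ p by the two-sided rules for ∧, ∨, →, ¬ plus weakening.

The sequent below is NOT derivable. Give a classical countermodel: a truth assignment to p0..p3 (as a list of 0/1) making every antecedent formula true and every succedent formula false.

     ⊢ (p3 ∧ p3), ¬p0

Enumerate valuations to refute Γ ⊢ Δ:
  v=0000: Γ:[] Δ:[(p3 ∧ p3)=F, ¬p0=T] refutes=False
  v=0001: Γ:[] Δ:[(p3 ∧ p3)=T, ¬p0=T] refutes=False
  v=0010: Γ:[] Δ:[(p3 ∧ p3)=F, ¬p0=T] refutes=False
  v=0011: Γ:[] Δ:[(p3 ∧ p3)=T, ¬p0=T] refutes=False
  v=0100: Γ:[] Δ:[(p3 ∧ p3)=F, ¬p0=T] refutes=False
  v=0101: Γ:[] Δ:[(p3 ∧ p3)=T, ¬p0=T] refutes=False
  v=0110: Γ:[] Δ:[(p3 ∧ p3)=F, ¬p0=T] refutes=False
  v=0111: Γ:[] Δ:[(p3 ∧ p3)=T, ¬p0=T] refutes=False
  v=1000: Γ:[] Δ:[(p3 ∧ p3)=F, ¬p0=F] refutes=True  ← countermodel

Result: [1, 0, 0, 0]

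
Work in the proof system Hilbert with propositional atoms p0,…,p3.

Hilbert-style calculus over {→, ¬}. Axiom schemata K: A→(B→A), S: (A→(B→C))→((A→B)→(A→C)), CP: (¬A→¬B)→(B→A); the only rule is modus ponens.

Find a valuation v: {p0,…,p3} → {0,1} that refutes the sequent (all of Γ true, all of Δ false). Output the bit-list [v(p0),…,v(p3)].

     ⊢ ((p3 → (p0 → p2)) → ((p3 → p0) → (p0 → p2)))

Search for a countermodel by truth-table:
  v=0000: Γ:[] Δ:[((p3 → (p0 → p2)) → ((p3 → p0) → (p0 → p2)))=T] refutes=False
  v=0001: Γ:[] Δ:[((p3 → (p0 → p2)) → ((p3 → p0) → (p0 → p2)))=T] refutes=False
  v=0010: Γ:[] Δ:[((p3 → (p0 → p2)) → ((p3 → p0) → (p0 → p2)))=T] refutes=False
  v=0011: Γ:[] Δ:[((p3 → (p0 → p2)) → ((p3 → p0) → (p0 → p2)))=T] refutes=False
  v=0100: Γ:[] Δ:[((p3 → (p0 → p2)) → ((p3 → p0) → (p0 → p2)))=T] refutes=False
  v=0101: Γ:[] Δ:[((p3 → (p0 → p2)) → ((p3 → p0) → (p0 → p2)))=T] refutes=False
  v=0110: Γ:[] Δ:[((p3 → (p0 → p2)) → ((p3 → p0) → (p0 → p2)))=T] refutes=False
  v=0111: Γ:[] Δ:[((p3 → (p0 → p2)) → ((p3 → p0) → (p0 → p2)))=T] refutes=False
  v=1000: Γ:[] Δ:[((p3 → (p0 → p2)) → ((p3 → p0) → (p0 → p2)))=F] refutes=True  ← countermodel

Result: [1, 0, 0, 0]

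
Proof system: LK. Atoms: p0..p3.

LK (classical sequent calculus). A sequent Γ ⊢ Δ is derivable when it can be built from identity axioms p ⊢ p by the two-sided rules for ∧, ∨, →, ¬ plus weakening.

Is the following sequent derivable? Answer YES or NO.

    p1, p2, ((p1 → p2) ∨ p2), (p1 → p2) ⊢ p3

Search for a countermodel by truth-table:
  v=0000: Γ:[p1=F, p2=F, ((p1 → p2) ∨ p2)=T, (p1 → p2)=T] Δ:[p3=F] refutes=False
  v=0001: Γ:[p1=F, p2=F, ((p1 → p2) ∨ p2)=T, (p1 → p2)=T] Δ:[p3=T] refutes=False
  v=0010: Γ:[p1=F, p2=T, ((p1 → p2) ∨ p2)=T, (p1 → p2)=T] Δ:[p3=F] refutes=False
  v=0011: Γ:[p1=F, p2=T, ((p1 → p2) ∨ p2)=T, (p1 → p2)=T] Δ:[p3=T] refutes=False
  v=0100: Γ:[p1=T, p2=F, ((p1 → p2) ∨ p2)=F, (p1 → p2)=F] Δ:[p3=F] refutes=False
  v=0101: Γ:[p1=T, p2=F, ((p1 → p2) ∨ p2)=F, (p1 → p2)=F] Δ:[p3=T] refutes=False
  v=0110: Γ:[p1=T, p2=T, ((p1 → p2) ∨ p2)=T, (p1 → p2)=T] Δ:[p3=F] refutes=True  ← countermodel

Result: NO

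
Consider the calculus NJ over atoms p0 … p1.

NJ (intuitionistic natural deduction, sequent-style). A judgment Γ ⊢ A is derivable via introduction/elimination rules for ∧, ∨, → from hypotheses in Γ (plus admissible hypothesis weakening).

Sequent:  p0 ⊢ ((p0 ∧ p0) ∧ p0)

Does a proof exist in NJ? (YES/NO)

Derivation trace:
[∧I] p0 ⊢ ((p0 ∧ p0) ∧ p0)
  [∧I] p0 ⊢ (p0 ∧ p0)
    [Ax] p0 ⊢ p0
    [Ax] p0 ⊢ p0
  [Ax] p0 ⊢ p0

Result: YES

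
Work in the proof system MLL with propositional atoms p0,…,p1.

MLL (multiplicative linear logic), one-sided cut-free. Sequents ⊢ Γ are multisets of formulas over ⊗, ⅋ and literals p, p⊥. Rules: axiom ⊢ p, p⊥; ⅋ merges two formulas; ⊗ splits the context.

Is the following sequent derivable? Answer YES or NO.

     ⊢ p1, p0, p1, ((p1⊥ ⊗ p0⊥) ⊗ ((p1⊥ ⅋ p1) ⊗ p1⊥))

Derivation trace:
[⊗]  ⊢ p1, p0, p1, ((p1⊥ ⊗ p0⊥) ⊗ ((p1⊥ ⅋ p1) ⊗ p1⊥))
  [⊗]  ⊢ p1, p0, (p1⊥ ⊗ p0⊥)
    [Ax]  ⊢ p1, p1⊥
    [Ax]  ⊢ p0, p0⊥
  [⊗]  ⊢ p1, ((p1⊥ ⅋ p1) ⊗ p1⊥)
    [⅋]  ⊢ (p1⊥ ⅋ p1)
      [Ax]  ⊢ p1, p1⊥
    [Ax]  ⊢ p1, p1⊥

Result: YES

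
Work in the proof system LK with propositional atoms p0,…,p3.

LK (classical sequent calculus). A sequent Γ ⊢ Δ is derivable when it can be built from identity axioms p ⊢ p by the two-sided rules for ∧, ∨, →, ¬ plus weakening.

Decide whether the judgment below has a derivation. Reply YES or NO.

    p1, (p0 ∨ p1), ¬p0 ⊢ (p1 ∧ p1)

Derivation (root first):
[∧R] p1, (p0 ∨ p1), ¬p0 ⊢ (p1 ∧ p1)
  [Ax] p1 ⊢ p1
  [¬L] (p0 ∨ p1), ¬p0 ⊢ p1
    [∨L] (p0 ∨ p1) ⊢ p1, p0
      [Ax] p0 ⊢ p0
      [Ax] p1 ⊢ p1

Result: YES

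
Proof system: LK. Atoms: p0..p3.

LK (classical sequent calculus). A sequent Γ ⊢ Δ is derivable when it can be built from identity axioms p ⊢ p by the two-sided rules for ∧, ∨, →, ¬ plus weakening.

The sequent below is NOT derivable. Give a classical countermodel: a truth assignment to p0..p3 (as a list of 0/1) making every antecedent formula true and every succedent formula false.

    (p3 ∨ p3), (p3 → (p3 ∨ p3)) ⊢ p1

Truth-table refutation:
  v=0000: Γ:[(p3 ∨ p3)=F, (p3 → (p3 ∨ p3))=T] Δ:[p1=F] refutes=False
  v=0001: Γ:[(p3 ∨ p3)=T, (p3 → (p3 ∨ p3))=T] Δ:[p1=F] refutes=True  ← countermodel

Result: [0, 0, 0, 1]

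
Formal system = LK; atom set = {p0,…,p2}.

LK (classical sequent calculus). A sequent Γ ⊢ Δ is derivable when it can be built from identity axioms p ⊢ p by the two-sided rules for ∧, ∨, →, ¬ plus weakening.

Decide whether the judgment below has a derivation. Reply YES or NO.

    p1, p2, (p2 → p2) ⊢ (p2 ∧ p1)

Derivation trace:
[→L] p1, p2, (p2 → p2) ⊢ (p2 ∧ p1)
  [Ax] p2 ⊢ p2
  [∧R] p1, p2 ⊢ (p2 ∧ p1)
    [Ax] p2 ⊢ p2
    [Ax] p1 ⊢ p1

Result: YES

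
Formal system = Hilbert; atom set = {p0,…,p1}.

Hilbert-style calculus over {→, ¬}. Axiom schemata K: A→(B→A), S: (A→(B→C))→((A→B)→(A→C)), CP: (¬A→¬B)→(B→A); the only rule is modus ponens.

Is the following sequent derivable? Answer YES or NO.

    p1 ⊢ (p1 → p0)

Truth-table refutation:
  v=00: Γ:[p1=F] Δ:[(p1 → p0)=T] refutes=False
  v=01: Γ:[p1=T] Δ:[(p1 → p0)=F] refutes=True  ← countermodel

Result: NO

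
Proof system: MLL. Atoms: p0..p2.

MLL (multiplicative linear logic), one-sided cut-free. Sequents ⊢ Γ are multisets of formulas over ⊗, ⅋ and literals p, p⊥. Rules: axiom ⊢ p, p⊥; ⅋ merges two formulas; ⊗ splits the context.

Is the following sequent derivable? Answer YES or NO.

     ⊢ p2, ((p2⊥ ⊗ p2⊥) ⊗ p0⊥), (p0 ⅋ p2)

Derivation trace:
[⅋]  ⊢ p2, ((p2⊥ ⊗ p2⊥) ⊗ p0⊥), (p0 ⅋ p2)
  [⊗]  ⊢ p2, p2, p0, ((p2⊥ ⊗ p2⊥) ⊗ p0⊥)
    [⊗]  ⊢ p2, p2, (p2⊥ ⊗ p2⊥)
      [Ax]  ⊢ p2, p2⊥
      [Ax]  ⊢ p2, p2⊥
    [Ax]  ⊢ p0, p0⊥

Result: YES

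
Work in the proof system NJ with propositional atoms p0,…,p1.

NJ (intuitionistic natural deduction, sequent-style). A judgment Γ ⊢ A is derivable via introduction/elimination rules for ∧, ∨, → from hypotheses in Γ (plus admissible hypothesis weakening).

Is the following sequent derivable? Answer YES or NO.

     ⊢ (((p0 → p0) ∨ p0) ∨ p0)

Proof tree:
[∨I₁]  ⊢ (((p0 → p0) ∨ p0) ∨ p0)
  [∨I₁]  ⊢ ((p0 → p0) ∨ p0)
    [→I]  ⊢ (p0 → p0)
      [Ax] p0 ⊢ p0

Result: YES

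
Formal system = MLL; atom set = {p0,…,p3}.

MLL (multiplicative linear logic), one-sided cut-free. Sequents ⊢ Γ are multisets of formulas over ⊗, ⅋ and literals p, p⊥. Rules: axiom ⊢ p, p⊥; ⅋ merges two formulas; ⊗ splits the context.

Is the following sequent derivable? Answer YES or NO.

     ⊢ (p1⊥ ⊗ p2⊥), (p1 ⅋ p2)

Derivation (root first):
[⅋]  ⊢ (p1⊥ ⊗ p2⊥), (p1 ⅋ p2)
  [⊗]  ⊢ p1, p2, (p1⊥ ⊗ p2⊥)
    [Ax]  ⊢ p1, p1⊥
    [Ax]  ⊢ p2, p2⊥

Result: YES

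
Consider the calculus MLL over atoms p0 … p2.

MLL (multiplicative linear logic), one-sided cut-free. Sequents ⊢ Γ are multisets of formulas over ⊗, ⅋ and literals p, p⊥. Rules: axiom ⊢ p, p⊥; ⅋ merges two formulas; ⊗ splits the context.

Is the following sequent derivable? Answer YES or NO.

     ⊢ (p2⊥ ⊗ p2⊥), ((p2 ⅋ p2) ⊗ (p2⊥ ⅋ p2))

Derivation trace:
[⊗]  ⊢ (p2⊥ ⊗ p2⊥), ((p2 ⅋ p2) ⊗ (p2⊥ ⅋ p2))
  [⅋]  ⊢ (p2⊥ ⊗ p2⊥), (p2 ⅋ p2)
    [⊗]  ⊢ p2, p2, (p2⊥ ⊗ p2⊥)
      [Ax]  ⊢ p2, p2⊥
      [Ax]  ⊢ p2, p2⊥
  [⅋]  ⊢ (p2⊥ ⅋ p2)
    [Ax]  ⊢ p2, p2⊥

Result: YES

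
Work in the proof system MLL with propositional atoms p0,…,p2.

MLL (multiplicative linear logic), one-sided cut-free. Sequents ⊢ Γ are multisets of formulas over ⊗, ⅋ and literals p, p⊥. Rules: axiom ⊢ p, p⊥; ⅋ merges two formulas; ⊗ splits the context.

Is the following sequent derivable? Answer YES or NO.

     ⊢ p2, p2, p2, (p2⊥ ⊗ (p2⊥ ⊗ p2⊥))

Proof tree:
[⊗]  ⊢ p2, p2, p2, (p2⊥ ⊗ (p2⊥ ⊗ p2⊥))
  [Ax]  ⊢ p2, p2⊥
  [⊗]  ⊢ p2, p2, (p2⊥ ⊗ p2⊥)
    [Ax]  ⊢ p2, p2⊥
    [Ax]  ⊢ p2, p2⊥

Result: YES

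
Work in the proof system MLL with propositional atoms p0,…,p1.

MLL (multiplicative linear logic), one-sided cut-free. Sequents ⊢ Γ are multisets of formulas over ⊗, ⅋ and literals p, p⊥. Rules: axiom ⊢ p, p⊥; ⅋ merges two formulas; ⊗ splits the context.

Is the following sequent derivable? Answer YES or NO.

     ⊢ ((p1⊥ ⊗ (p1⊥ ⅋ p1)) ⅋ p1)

Derivation (root first):
[⅋]  ⊢ ((p1⊥ ⊗ (p1⊥ ⅋ p1)) ⅋ p1)
  [⊗]  ⊢ p1, (p1⊥ ⊗ (p1⊥ ⅋ p1))
    [Ax]  ⊢ p1, p1⊥
    [⅋]  ⊢ (p1⊥ ⅋ p1)
      [Ax]  ⊢ p1, p1⊥

Result: YES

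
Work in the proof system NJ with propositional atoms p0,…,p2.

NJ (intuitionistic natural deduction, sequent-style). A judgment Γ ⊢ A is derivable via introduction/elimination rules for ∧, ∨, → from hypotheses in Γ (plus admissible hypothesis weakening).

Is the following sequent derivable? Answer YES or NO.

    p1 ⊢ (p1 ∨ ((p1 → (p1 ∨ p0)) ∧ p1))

Proof tree:
[∨I₂] p1 ⊢ (p1 ∨ ((p1 → (p1 ∨ p0)) ∧ p1))
  [∧I] p1 ⊢ ((p1 → (p1 ∨ p0)) ∧ p1)
    [→I]  ⊢ (p1 → (p1 ∨ p0))
      [∨I₁] p1 ⊢ (p1 ∨ p0)
        [Ax] p1 ⊢ p1
    [Ax] p1 ⊢ p1

Result: YES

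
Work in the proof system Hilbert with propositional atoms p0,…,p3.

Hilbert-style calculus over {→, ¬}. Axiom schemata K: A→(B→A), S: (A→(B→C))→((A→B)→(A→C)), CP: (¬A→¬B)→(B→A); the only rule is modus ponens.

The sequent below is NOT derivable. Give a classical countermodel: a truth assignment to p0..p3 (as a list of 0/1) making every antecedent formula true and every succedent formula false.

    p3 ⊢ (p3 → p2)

Enumerate valuations to refute Γ ⊢ Δ:
  v=0000: Γ:[p3=F] Δ:[(p3 → p2)=T] refutes=False
  v=0001: Γ:[p3=T] Δ:[(p3 → p2)=F] refutes=True  ← countermodel

Result: [0, 0, 0, 1]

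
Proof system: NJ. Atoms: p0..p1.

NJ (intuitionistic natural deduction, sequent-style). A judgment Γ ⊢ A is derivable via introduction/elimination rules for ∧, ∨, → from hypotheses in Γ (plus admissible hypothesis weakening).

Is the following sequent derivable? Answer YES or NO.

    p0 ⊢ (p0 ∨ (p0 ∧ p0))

Derivation (root first):
[∨I₂] p0 ⊢ (p0 ∨ (p0 ∧ p0))
  [∧I] p0 ⊢ (p0 ∧ p0)
    [Ax] p0 ⊢ p0
    [Ax] p0 ⊢ p0

Result: YES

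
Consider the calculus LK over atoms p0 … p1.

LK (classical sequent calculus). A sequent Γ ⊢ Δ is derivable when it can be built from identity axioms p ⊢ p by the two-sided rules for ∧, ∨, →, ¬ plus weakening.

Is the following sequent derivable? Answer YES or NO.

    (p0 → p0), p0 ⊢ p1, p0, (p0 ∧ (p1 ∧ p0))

Derivation (root first):
[∧R] (p0 → p0), p0 ⊢ p1, p0, (p0 ∧ (p1 ∧ p0))
  [Ax] p0 ⊢ p0
  [∧R] (p0 → p0), p0 ⊢ p1, p0, (p1 ∧ p0)
    [WR] p0 ⊢ p0, p1
      [Ax] p0 ⊢ p0
    [→L] p0, (p0 → p0) ⊢ p1, p0
      [Ax] p0 ⊢ p0
      [WR] p0 ⊢ p0, p1
        [Ax] p0 ⊢ p0

Result: YES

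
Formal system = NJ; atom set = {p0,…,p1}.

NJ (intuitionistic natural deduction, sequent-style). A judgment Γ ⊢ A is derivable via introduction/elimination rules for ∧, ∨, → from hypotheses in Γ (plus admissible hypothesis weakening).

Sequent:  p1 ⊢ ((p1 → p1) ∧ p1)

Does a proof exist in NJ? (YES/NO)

Proof tree:
[∧I] p1 ⊢ ((p1 → p1) ∧ p1)
  [→I]  ⊢ (p1 → p1)
    [Ax] p1 ⊢ p1
  [Ax] p1 ⊢ p1

Result: YES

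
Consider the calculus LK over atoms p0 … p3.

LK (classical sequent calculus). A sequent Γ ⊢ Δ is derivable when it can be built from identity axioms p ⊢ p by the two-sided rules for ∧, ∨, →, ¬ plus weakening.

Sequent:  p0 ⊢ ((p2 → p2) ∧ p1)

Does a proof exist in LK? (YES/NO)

Truth-table refutation:
  v=0000: Γ:[p0=F] Δ:[((p2 → p2) ∧ p1)=F] refutes=False
  v=0001: Γ:[p0=F] Δ:[((p2 → p2) ∧ p1)=F] refutes=False
  v=0010: Γ:[p0=F] Δ:[((p2 → p2) ∧ p1)=F] refutes=False
  v=0011: Γ:[p0=F] Δ:[((p2 → p2) ∧ p1)=F] refutes=False
  v=0100: Γ:[p0=F] Δ:[((p2 → p2) ∧ p1)=T] refutes=False
  v=0101: Γ:[p0=F] Δ:[((p2 → p2) ∧ p1)=T] refutes=False
  v=0110: Γ:[p0=F] Δ:[((p2 → p2) ∧ p1)=T] refutes=False
  v=0111: Γ:[p0=F] Δ:[((p2 → p2) ∧ p1)=T] refutes=False
  v=1000: Γ:[p0=T] Δ:[((p2 → p2) ∧ p1)=F] refutes=True  ← countermodel

Result: NO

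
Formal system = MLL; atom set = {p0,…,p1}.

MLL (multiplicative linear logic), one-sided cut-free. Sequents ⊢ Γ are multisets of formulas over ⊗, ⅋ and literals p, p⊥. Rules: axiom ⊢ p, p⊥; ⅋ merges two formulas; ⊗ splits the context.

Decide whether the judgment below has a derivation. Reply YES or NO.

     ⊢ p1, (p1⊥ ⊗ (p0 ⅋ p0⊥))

Proof tree:
[⊗]  ⊢ p1, (p1⊥ ⊗ (p0 ⅋ p0⊥))
  [Ax]  ⊢ p1, p1⊥
  [⅋]  ⊢ (p0 ⅋ p0⊥)
    [Ax]  ⊢ p0, p0⊥

Result: YES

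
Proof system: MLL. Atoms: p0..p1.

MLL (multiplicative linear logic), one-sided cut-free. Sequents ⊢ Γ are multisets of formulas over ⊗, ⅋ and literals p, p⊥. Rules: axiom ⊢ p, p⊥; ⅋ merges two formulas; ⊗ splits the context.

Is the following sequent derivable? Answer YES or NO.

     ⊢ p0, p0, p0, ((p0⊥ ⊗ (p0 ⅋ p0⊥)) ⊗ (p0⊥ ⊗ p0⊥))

Derivation (root first):
[⊗]  ⊢ p0, p0, p0, ((p0⊥ ⊗ (p0 ⅋ p0⊥)) ⊗ (p0⊥ ⊗ p0⊥))
  [⊗]  ⊢ p0, (p0⊥ ⊗ (p0 ⅋ p0⊥))
    [Ax]  ⊢ p0, p0⊥
    [⅋]  ⊢ (p0 ⅋ p0⊥)
      [Ax]  ⊢ p0, p0⊥
  [⊗]  ⊢ p0, p0, (p0⊥ ⊗ p0⊥)
    [Ax]  ⊢ p0, p0⊥
    [Ax]  ⊢ p0, p0⊥

Result: YES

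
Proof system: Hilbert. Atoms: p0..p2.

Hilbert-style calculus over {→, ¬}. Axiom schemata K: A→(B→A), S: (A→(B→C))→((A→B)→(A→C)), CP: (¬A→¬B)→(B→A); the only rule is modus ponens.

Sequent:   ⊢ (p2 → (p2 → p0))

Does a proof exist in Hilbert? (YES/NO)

Truth-table refutation:
  v=000: Γ:[] Δ:[(p2 → (p2 → p0))=T] refutes=False
  v=001: Γ:[] Δ:[(p2 → (p2 → p0))=F] refutes=True  ← countermodel

Result: NO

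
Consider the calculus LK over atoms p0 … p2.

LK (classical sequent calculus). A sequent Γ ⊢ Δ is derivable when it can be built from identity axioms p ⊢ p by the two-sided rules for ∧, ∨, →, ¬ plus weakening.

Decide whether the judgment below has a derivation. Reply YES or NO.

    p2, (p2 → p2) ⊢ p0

Search for a countermodel by truth-table:
  v=000: Γ:[p2=F, (p2 → p2)=T] Δ:[p0=F] refutes=False
  v=001: Γ:[p2=T, (p2 → p2)=T] Δ:[p0=F] refutes=True  ← countermodel

Result: NO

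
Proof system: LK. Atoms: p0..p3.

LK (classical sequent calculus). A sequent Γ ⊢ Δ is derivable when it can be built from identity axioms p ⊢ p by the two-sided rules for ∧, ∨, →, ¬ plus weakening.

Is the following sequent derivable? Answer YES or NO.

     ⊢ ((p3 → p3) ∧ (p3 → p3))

Derivation (root first):
[∧R]  ⊢ ((p3 → p3) ∧ (p3 → p3))
  [→R]  ⊢ (p3 → p3)
    [Ax] p3 ⊢ p3
  [→R]  ⊢ (p3 → p3)
    [Ax] p3 ⊢ p3

Result: YES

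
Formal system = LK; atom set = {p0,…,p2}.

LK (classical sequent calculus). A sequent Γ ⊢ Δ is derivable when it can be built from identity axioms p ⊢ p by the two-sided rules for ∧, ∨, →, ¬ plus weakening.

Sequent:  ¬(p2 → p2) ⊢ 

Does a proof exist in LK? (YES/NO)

Derivation trace:
[¬L] ¬(p2 → p2) ⊢ 
  [→R]  ⊢ (p2 → p2)
    [Ax] p2 ⊢ p2

Result: YES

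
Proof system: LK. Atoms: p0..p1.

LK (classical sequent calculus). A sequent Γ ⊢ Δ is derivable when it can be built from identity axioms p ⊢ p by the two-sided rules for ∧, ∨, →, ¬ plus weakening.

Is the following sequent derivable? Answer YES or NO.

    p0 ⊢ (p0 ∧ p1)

Search for a countermodel by truth-table:
  v=00: Γ:[p0=F] Δ:[(p0 ∧ p1)=F] refutes=False
  v=01: Γ:[p0=F] Δ:[(p0 ∧ p1)=F] refutes=False
  v=10: Γ:[p0=T] Δ:[(p0 ∧ p1)=F] refutes=True  ← countermodel

Result: NO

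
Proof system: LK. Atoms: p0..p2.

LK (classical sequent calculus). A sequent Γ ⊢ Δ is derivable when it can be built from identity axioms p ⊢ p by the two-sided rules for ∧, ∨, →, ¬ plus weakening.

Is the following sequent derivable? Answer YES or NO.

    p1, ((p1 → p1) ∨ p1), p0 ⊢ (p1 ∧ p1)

Derivation trace:
[WL] p1, ((p1 → p1) ∨ p1), p0 ⊢ (p1 ∧ p1)
  [∧R] p1, ((p1 → p1) ∨ p1) ⊢ (p1 ∧ p1)
    [∨L] p1, ((p1 → p1) ∨ p1) ⊢ p1
      [→L] p1, (p1 → p1) ⊢ p1
        [Ax] p1 ⊢ p1
        [Ax] p1 ⊢ p1
      [Ax] p1 ⊢ p1
    [Ax] p1 ⊢ p1

Result: YES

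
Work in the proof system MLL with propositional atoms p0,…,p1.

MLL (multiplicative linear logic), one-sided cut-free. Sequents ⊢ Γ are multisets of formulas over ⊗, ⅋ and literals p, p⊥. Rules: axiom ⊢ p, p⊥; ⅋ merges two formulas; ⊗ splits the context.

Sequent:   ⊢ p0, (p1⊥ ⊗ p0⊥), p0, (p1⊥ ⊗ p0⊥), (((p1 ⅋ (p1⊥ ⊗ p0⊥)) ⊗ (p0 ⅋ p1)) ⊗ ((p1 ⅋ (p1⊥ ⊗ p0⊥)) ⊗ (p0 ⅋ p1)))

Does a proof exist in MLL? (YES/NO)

Derivation trace:
[⊗]  ⊢ p0, (p1⊥ ⊗ p0⊥), p0, (p1⊥ ⊗ p0⊥), (((p1 ⅋ (p1⊥ ⊗ p0⊥)) ⊗ (p0 ⅋ p1)) ⊗ ((p1 ⅋ (p1⊥ ⊗ p0⊥)) ⊗ (p0 ⅋ p1)))
  [⊗]  ⊢ p0, (p1⊥ ⊗ p0⊥), ((p1 ⅋ (p1⊥ ⊗ p0⊥)) ⊗ (p0 ⅋ p1))
    [⅋]  ⊢ p0, (p1 ⅋ (p1⊥ ⊗ p0⊥))
      [⊗]  ⊢ p1, p0, (p1⊥ ⊗ p0⊥)
        [Ax]  ⊢ p1, p1⊥
        [Ax]  ⊢ p0, p0⊥
    [⅋]  ⊢ (p1⊥ ⊗ p0⊥), (p0 ⅋ p1)
      [⊗]  ⊢ p1, p0, (p1⊥ ⊗ p0⊥)
        [Ax]  ⊢ p1, p1⊥
        [Ax]  ⊢ p0, p0⊥
  [⊗]  ⊢ p0, (p1⊥ ⊗ p0⊥), ((p1 ⅋ (p1⊥ ⊗ p0⊥)) ⊗ (p0 ⅋ p1))
    [⅋]  ⊢ p0, (p1 ⅋ (p1⊥ ⊗ p0⊥))
      [⊗]  ⊢ p1, p0, (p1⊥ ⊗ p0⊥)
        [Ax]  ⊢ p1, p1⊥
        [Ax]  ⊢ p0, p0⊥
    [⅋]  ⊢ (p1⊥ ⊗ p0⊥), (p0 ⅋ p1)
      [⊗]  ⊢ p1, p0, (p1⊥ ⊗ p0⊥)
        [Ax]  ⊢ p1, p1⊥
        [Ax]  ⊢ p0, p0⊥

Result: YES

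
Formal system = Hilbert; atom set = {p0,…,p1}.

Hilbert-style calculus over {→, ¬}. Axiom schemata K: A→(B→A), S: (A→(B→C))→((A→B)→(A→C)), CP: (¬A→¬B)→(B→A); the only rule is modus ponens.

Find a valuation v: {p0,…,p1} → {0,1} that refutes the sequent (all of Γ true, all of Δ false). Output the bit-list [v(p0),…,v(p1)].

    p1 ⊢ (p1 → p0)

Search for a countermodel by truth-table:
  v=00: Γ:[p1=F] Δ:[(p1 → p0)=T] refutes=False
  v=01: Γ:[p1=T] Δ:[(p1 → p0)=F] refutes=True  ← countermodel

Result: [0, 1]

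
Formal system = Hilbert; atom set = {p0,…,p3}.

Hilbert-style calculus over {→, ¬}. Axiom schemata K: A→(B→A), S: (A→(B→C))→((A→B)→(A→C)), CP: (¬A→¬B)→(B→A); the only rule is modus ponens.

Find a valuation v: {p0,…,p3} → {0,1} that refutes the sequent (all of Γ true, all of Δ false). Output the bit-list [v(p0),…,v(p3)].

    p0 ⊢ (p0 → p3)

Search for a countermodel by truth-table:
  v=0000: Γ:[p0=F] Δ:[(p0 → p3)=T] refutes=False
  v=0001: Γ:[p0=F] Δ:[(p0 → p3)=T] refutes=False
  v=0010: Γ:[p0=F] Δ:[(p0 → p3)=T] refutes=False
  v=0011: Γ:[p0=F] Δ:[(p0 → p3)=T] refutes=False
  v=0100: Γ:[p0=F] Δ:[(p0 → p3)=T] refutes=False
  v=0101: Γ:[p0=F] Δ:[(p0 → p3)=T] refutes=False
  v=0110: Γ:[p0=F] Δ:[(p0 → p3)=T] refutes=False
  v=0111: Γ:[p0=F] Δ:[(p0 → p3)=T] refutes=False
  v=1000: Γ:[p0=T] Δ:[(p0 → p3)=F] refutes=True  ← countermodel

Result: [1, 0, 0, 0]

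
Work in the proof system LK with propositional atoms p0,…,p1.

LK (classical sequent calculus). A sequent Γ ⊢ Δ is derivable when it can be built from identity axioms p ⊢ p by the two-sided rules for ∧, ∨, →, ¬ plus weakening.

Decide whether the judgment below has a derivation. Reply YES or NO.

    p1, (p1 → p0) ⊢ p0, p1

Derivation (root first):
[WR] p1, (p1 → p0) ⊢ p0, p1
  [→L] p1, (p1 → p0) ⊢ p0
    [Ax] p1 ⊢ p1
    [Ax] p0 ⊢ p0

Result: YES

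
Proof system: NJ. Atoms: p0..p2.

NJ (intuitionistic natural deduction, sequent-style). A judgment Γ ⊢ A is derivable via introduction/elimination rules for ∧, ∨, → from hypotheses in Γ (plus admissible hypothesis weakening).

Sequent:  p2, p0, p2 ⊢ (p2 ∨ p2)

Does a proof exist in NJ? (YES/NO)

Proof tree:
[∨I₂] p2, p0, p2 ⊢ (p2 ∨ p2)
  [Wk] p2, p0, p2 ⊢ p2
    [Wk] p2, p0 ⊢ p2
      [Ax] p2 ⊢ p2

Result: YES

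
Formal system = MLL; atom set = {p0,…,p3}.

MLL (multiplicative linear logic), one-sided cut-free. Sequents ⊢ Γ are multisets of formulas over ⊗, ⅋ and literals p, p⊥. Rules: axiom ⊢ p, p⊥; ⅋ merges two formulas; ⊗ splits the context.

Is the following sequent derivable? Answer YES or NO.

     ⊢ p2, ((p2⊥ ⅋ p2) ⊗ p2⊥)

Derivation (root first):
[⊗]  ⊢ p2, ((p2⊥ ⅋ p2) ⊗ p2⊥)
  [⅋]  ⊢ (p2⊥ ⅋ p2)
    [Ax]  ⊢ p2, p2⊥
  [Ax]  ⊢ p2, p2⊥

Result: YES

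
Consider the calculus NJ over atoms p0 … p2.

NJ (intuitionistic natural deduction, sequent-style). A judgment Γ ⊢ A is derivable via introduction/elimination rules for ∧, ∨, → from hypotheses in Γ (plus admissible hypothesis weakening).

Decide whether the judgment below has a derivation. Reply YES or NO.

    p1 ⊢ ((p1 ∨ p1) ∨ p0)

Derivation (root first):
[∨I₁] p1 ⊢ ((p1 ∨ p1) ∨ p0)
  [∨I₁] p1 ⊢ (p1 ∨ p1)
    [Ax] p1 ⊢ p1

Result: YES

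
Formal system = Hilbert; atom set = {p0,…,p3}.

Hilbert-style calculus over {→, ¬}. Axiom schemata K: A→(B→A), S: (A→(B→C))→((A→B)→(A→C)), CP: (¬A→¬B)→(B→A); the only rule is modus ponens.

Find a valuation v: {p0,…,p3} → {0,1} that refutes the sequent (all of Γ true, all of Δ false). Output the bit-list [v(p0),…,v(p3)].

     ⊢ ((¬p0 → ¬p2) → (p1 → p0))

Enumerate valuations to refute Γ ⊢ Δ:
  v=0000: Γ:[] Δ:[((¬p0 → ¬p2) → (p1 → p0))=T] refutes=False
  v=0001: Γ:[] Δ:[((¬p0 → ¬p2) → (p1 → p0))=T] refutes=False
  v=0010: Γ:[] Δ:[((¬p0 → ¬p2) → (p1 → p0))=T] refutes=False
  v=0011: Γ:[] Δ:[((¬p0 → ¬p2) → (p1 → p0))=T] refutes=False
  v=0100: Γ:[] Δ:[((¬p0 → ¬p2) → (p1 → p0))=F] refutes=True  ← countermodel

Result: [0, 1, 0, 0]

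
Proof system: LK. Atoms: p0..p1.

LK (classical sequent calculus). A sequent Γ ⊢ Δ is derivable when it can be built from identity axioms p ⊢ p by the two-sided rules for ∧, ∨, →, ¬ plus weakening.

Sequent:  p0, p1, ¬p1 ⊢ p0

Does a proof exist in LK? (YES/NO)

Proof tree:
[¬L] p0, p1, ¬p1 ⊢ p0
  [WL] p0, p1 ⊢ p0, p1
    [WR] p0 ⊢ p0, p1
      [Ax] p0 ⊢ p0

Result: YES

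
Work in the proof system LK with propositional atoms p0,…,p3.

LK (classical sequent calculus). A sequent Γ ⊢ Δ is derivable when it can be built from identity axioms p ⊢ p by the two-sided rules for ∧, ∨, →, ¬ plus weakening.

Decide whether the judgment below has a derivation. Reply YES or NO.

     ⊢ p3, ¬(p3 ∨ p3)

Derivation trace:
[¬R]  ⊢ p3, ¬(p3 ∨ p3)
  [∨L] (p3 ∨ p3) ⊢ p3
    [Ax] p3 ⊢ p3
    [Ax] p3 ⊢ p3

Result: YES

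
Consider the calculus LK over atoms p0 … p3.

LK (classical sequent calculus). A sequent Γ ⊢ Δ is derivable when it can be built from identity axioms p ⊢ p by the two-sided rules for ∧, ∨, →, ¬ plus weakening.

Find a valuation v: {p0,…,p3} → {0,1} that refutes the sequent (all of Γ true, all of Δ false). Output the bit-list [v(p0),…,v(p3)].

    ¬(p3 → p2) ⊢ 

Enumerate valuations to refute Γ ⊢ Δ:
  v=0000: Γ:[¬(p3 → p2)=F] Δ:[] refutes=False
  v=0001: Γ:[¬(p3 → p2)=T] Δ:[] refutes=True  ← countermodel

Result: [0, 0, 0, 1]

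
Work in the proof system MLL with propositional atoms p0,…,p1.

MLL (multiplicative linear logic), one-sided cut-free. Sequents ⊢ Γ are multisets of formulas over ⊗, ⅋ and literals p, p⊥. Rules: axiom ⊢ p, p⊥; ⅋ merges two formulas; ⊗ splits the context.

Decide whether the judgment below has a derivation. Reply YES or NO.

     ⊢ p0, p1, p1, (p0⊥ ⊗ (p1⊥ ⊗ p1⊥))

Derivation (root first):
[⊗]  ⊢ p0, p1, p1, (p0⊥ ⊗ (p1⊥ ⊗ p1⊥))
  [Ax]  ⊢ p0, p0⊥
  [⊗]  ⊢ p1, p1, (p1⊥ ⊗ p1⊥)
    [Ax]  ⊢ p1, p1⊥
    [Ax]  ⊢ p1, p1⊥

Result: YES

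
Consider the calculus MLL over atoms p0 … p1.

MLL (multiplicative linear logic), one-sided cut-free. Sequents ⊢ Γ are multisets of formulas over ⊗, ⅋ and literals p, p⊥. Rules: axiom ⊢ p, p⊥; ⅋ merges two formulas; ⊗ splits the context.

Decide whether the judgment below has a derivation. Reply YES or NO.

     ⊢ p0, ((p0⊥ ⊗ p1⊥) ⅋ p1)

Derivation trace:
[⅋]  ⊢ p0, ((p0⊥ ⊗ p1⊥) ⅋ p1)
  [⊗]  ⊢ p0, p1, (p0⊥ ⊗ p1⊥)
    [Ax]  ⊢ p0, p0⊥
    [Ax]  ⊢ p1, p1⊥

Result: YES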